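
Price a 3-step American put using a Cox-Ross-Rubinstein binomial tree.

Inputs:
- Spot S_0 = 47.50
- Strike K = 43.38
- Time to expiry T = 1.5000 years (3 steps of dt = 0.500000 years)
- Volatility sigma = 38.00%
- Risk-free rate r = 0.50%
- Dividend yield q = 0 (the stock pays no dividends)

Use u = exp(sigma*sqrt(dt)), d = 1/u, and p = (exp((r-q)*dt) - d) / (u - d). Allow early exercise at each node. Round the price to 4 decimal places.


dt = T/N = 0.500000
u = exp(sigma*sqrt(dt)) = 1.308263; d = 1/u = 0.764372
p = (exp((r-q)*dt) - d) / (u - d) = 0.437828
Discount per step: exp(-r*dt) = 0.997503
Stock lattice S(k, i) with i counting down-moves:
  k=0: S(0,0) = 47.5000
  k=1: S(1,0) = 62.1425; S(1,1) = 36.3077
  k=2: S(2,0) = 81.2988; S(2,1) = 47.5000; S(2,2) = 27.7526
  k=3: S(3,0) = 106.3602; S(3,1) = 62.1425; S(3,2) = 36.3077; S(3,3) = 21.2133
Terminal payoffs V(N, i) = max(K - S_T, 0):
  V(3,0) = 0.000000; V(3,1) = 0.000000; V(3,2) = 7.072326; V(3,3) = 22.166708
Backward induction: V(k, i) = exp(-r*dt) * [p * V(k+1, i) + (1-p) * V(k+1, i+1)]; then take max(V_cont, immediate exercise) for American.
  V(2,0) = exp(-r*dt) * [p*0.000000 + (1-p)*0.000000] = 0.000000; exercise = 0.000000; V(2,0) = max -> 0.000000
  V(2,1) = exp(-r*dt) * [p*0.000000 + (1-p)*7.072326] = 3.965933; exercise = 0.000000; V(2,1) = max -> 3.965933
  V(2,2) = exp(-r*dt) * [p*7.072326 + (1-p)*22.166708] = 15.519112; exercise = 15.627427; V(2,2) = max -> 15.627427
  V(1,0) = exp(-r*dt) * [p*0.000000 + (1-p)*3.965933] = 2.223968; exercise = 0.000000; V(1,0) = max -> 2.223968
  V(1,1) = exp(-r*dt) * [p*3.965933 + (1-p)*15.627427] = 10.495423; exercise = 7.072326; V(1,1) = max -> 10.495423
  V(0,0) = exp(-r*dt) * [p*2.223968 + (1-p)*10.495423] = 6.856782; exercise = 0.000000; V(0,0) = max -> 6.856782

Answer: Price = V(0,0) = 6.8568


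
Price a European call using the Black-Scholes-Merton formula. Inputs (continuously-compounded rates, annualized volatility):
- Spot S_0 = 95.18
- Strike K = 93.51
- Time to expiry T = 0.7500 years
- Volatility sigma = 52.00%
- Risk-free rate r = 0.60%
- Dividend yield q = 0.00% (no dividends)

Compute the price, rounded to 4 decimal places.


Answer: Price = 17.8352

Derivation:
d1 = (ln(S/K) + (r - q + 0.5*sigma^2) * T) / (sigma * sqrt(T)) = 0.27446666
d2 = d1 - sigma * sqrt(T) = -0.17586655
exp(-rT) = 0.99551011; exp(-qT) = 1.00000000
C = S_0 * exp(-qT) * N(d1) - K * exp(-rT) * N(d2)
N(d1) = 0.60813699; N(d2) = 0.43019939
C = 95.1800 * 1.00000000 * 0.60813699 - 93.5100 * 0.99551011 * 0.43019939 = 17.8352


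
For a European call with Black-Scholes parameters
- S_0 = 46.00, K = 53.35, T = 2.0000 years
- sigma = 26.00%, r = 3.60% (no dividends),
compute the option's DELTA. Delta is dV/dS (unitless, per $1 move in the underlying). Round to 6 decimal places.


Answer: Delta = 0.490635

Derivation:
d1 = -0.0234775260; d2 = -0.3911730522
phi(d1) = 0.3988323482; exp(-qT) = 1.0000000000; exp(-rT) = 0.9305308958
N(d1) = 0.4906346826
Delta = exp(-qT) * N(d1) = 1.0000000000 * 0.4906346826 = 0.490635


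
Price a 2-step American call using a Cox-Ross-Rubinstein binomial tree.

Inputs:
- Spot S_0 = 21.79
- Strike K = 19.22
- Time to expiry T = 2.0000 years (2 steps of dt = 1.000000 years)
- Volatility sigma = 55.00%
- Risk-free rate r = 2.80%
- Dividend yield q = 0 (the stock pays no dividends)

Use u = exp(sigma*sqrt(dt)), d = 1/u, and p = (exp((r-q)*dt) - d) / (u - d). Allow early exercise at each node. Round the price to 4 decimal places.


Answer: Price = V(0,0) = 7.8212

Derivation:
dt = T/N = 1.000000
u = exp(sigma*sqrt(dt)) = 1.733253; d = 1/u = 0.576950
p = (exp((r-q)*dt) - d) / (u - d) = 0.390422
Discount per step: exp(-r*dt) = 0.972388
Stock lattice S(k, i) with i counting down-moves:
  k=0: S(0,0) = 21.7900
  k=1: S(1,0) = 37.7676; S(1,1) = 12.5717
  k=2: S(2,0) = 65.4608; S(2,1) = 21.7900; S(2,2) = 7.2533
Terminal payoffs V(N, i) = max(S_T - K, 0):
  V(2,0) = 46.240778; V(2,1) = 2.570000; V(2,2) = 0.000000
Backward induction: V(k, i) = exp(-r*dt) * [p * V(k+1, i) + (1-p) * V(k+1, i+1)]; then take max(V_cont, immediate exercise) for American.
  V(1,0) = exp(-r*dt) * [p*46.240778 + (1-p)*2.570000] = 19.078279; exercise = 18.547583; V(1,0) = max -> 19.078279
  V(1,1) = exp(-r*dt) * [p*2.570000 + (1-p)*0.000000] = 0.975679; exercise = 0.000000; V(1,1) = max -> 0.975679
  V(0,0) = exp(-r*dt) * [p*19.078279 + (1-p)*0.975679] = 7.821237; exercise = 2.570000; V(0,0) = max -> 7.821237


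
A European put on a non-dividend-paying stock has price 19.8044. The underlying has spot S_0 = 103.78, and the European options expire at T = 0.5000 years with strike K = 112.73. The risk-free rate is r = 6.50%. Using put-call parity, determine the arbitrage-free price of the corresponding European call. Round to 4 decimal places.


Put-call parity: C - P = S_0 * exp(-qT) - K * exp(-rT).
S_0 * exp(-qT) = 103.7800 * 1.00000000 = 103.78000000
K * exp(-rT) = 112.7300 * 0.96802245 = 109.12517077
C = P + S*exp(-qT) - K*exp(-rT)
C = 19.8044 + 103.78000000 - 109.12517077 = 14.4592

Answer: Call price = 14.4592


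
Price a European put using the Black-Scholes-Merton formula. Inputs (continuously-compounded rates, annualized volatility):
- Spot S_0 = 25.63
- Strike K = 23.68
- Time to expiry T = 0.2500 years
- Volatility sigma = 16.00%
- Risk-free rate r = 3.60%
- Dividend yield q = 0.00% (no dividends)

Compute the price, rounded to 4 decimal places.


Answer: Price = 0.1341

Derivation:
d1 = (ln(S/K) + (r - q + 0.5*sigma^2) * T) / (sigma * sqrt(T)) = 1.14165913
d2 = d1 - sigma * sqrt(T) = 1.06165913
exp(-rT) = 0.99104038; exp(-qT) = 1.00000000
P = K * exp(-rT) * N(-d2) - S_0 * exp(-qT) * N(-d1)
N(-d1) = 0.12679787; N(-d2) = 0.14419523
P = 23.6800 * 0.99104038 * 0.14419523 - 25.6300 * 1.00000000 * 0.12679787 = 0.1341


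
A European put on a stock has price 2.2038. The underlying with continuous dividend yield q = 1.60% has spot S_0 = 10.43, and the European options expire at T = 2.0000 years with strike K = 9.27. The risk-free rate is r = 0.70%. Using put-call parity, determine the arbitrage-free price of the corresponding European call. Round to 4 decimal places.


Answer: Call price = 3.1642

Derivation:
Put-call parity: C - P = S_0 * exp(-qT) - K * exp(-rT).
S_0 * exp(-qT) = 10.4300 * 0.96850658 = 10.10152365
K * exp(-rT) = 9.2700 * 0.98609754 = 9.14112424
C = P + S*exp(-qT) - K*exp(-rT)
C = 2.2038 + 10.10152365 - 9.14112424 = 3.1642


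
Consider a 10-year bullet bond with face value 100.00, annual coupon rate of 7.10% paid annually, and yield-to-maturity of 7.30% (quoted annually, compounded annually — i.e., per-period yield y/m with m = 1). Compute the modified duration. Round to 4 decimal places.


Coupon per period c = face * coupon_rate / m = 7.100000
Periods per year m = 1; per-period yield y/m = 0.073000
Number of cashflows N = 10
Cashflows (t years, CF_t, discount factor 1/(1+y/m)^(m*t), PV):
  t = 1.0000: CF_t = 7.100000, DF = 0.931966, PV = 6.616962
  t = 2.0000: CF_t = 7.100000, DF = 0.868561, PV = 6.166786
  t = 3.0000: CF_t = 7.100000, DF = 0.809470, PV = 5.747238
  t = 4.0000: CF_t = 7.100000, DF = 0.754399, PV = 5.356233
  t = 5.0000: CF_t = 7.100000, DF = 0.703075, PV = 4.991829
  t = 6.0000: CF_t = 7.100000, DF = 0.655242, PV = 4.652218
  t = 7.0000: CF_t = 7.100000, DF = 0.610663, PV = 4.335711
  t = 8.0000: CF_t = 7.100000, DF = 0.569118, PV = 4.040737
  t = 9.0000: CF_t = 7.100000, DF = 0.530399, PV = 3.765831
  t = 10.0000: CF_t = 107.100000, DF = 0.494314, PV = 52.941014
Price P = sum_t PV_t = 98.614558
First compute Macaulay numerator sum_t t * PV_t:
  t * PV_t at t = 1.0000: 6.616962
  t * PV_t at t = 2.0000: 12.333573
  t * PV_t at t = 3.0000: 17.241714
  t * PV_t at t = 4.0000: 21.424932
  t * PV_t at t = 5.0000: 24.959147
  t * PV_t at t = 6.0000: 27.913305
  t * PV_t at t = 7.0000: 30.349975
  t * PV_t at t = 8.0000: 32.325895
  t * PV_t at t = 9.0000: 33.892481
  t * PV_t at t = 10.0000: 529.410135
Macaulay duration D = 736.468119 / 98.614558 = 7.468148
Modified duration = D / (1 + y/m) = 7.468148 / (1 + 0.073000) = 6.960063

Answer: Modified duration = 6.9601


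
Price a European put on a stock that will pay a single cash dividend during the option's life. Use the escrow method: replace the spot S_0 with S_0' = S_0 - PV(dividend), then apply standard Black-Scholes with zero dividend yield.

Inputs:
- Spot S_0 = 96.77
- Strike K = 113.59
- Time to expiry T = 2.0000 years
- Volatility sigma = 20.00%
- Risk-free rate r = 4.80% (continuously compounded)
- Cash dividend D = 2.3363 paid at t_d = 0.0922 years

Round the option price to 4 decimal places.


Answer: Price = 16.0242

Derivation:
PV(D) = D * exp(-r * t_d) = 2.3363 * 0.99558418 = 2.32598332
S_0' = S_0 - PV(D) = 96.7700 - 2.32598332 = 94.44401668
d1 = (ln(S_0'/K) + (r + sigma^2/2)*T) / (sigma*sqrt(T)) = -0.17178534
d2 = d1 - sigma*sqrt(T) = -0.45462805
exp(-rT) = 0.90846402
N(-d1) = 0.56819685; N(-d2) = 0.67531157
P = K * exp(-rT) * N(-d2) - S_0' * N(-d1) = 113.5900 * 0.90846402 * 0.67531157 - 94.44401668 * 0.56819685 = 16.0242


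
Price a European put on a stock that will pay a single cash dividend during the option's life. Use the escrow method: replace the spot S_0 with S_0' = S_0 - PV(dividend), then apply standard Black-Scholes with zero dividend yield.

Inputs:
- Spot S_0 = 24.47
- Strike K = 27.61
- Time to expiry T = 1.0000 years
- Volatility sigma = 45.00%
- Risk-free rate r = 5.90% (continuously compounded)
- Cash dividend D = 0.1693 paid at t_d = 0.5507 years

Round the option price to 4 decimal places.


Answer: Price = 5.3921

Derivation:
PV(D) = D * exp(-r * t_d) = 0.1693 * 0.96803087 = 0.16388763
S_0' = S_0 - PV(D) = 24.4700 - 0.16388763 = 24.30611237
d1 = (ln(S_0'/K) + (r + sigma^2/2)*T) / (sigma*sqrt(T)) = 0.07288851
d2 = d1 - sigma*sqrt(T) = -0.37711149
exp(-rT) = 0.94270677
N(-d1) = 0.47094742; N(-d2) = 0.64695462
P = K * exp(-rT) * N(-d2) - S_0' * N(-d1) = 27.6100 * 0.94270677 * 0.64695462 - 24.30611237 * 0.47094742 = 5.3921


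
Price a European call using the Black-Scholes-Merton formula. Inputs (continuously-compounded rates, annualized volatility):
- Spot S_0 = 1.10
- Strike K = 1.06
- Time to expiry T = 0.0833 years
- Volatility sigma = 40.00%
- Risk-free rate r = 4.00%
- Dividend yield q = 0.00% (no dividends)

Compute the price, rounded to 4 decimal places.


Answer: Price = 0.0744

Derivation:
d1 = (ln(S/K) + (r - q + 0.5*sigma^2) * T) / (sigma * sqrt(T)) = 0.40743622
d2 = d1 - sigma * sqrt(T) = 0.29198926
exp(-rT) = 0.99667354; exp(-qT) = 1.00000000
C = S_0 * exp(-qT) * N(d1) - K * exp(-rT) * N(d2)
N(d1) = 0.65815618; N(d2) = 0.61485258
C = 1.1000 * 1.00000000 * 0.65815618 - 1.0600 * 0.99667354 * 0.61485258 = 0.0744


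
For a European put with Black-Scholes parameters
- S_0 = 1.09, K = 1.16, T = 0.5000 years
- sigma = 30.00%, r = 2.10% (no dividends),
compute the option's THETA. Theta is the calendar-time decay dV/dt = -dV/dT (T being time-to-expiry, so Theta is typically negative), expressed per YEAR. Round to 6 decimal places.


d1 = -0.1378495660; d2 = -0.3499816004
phi(d1) = 0.3951697796; exp(-qT) = 1.0000000000; exp(-rT) = 0.9895549326
Theta = -S*exp(-qT)*phi(d1)*sigma/(2*sqrt(T)) + r*K*exp(-rT)*N(-d2) - q*S*exp(-qT)*N(-d1)
N(-d1) = 0.5548203449; N(-d2) = 0.6368237469; sqrt(T) = 0.7071067812
Term 1 = -1.0900 * 1.0000000000 * 0.3951697796 * 0.3000 / (2 * 0.7071067812) = -0.0913727045
Term 2 = 0.0210 * 1.1600 * 0.9895549326 * 0.6368237469 = 0.0153509919
Term 3 = 0 (no dividend yield, q = 0)
Theta = -0.0913727045 + (0.0153509919) + (0.0000000000) = -0.076022

Answer: Theta = -0.076022


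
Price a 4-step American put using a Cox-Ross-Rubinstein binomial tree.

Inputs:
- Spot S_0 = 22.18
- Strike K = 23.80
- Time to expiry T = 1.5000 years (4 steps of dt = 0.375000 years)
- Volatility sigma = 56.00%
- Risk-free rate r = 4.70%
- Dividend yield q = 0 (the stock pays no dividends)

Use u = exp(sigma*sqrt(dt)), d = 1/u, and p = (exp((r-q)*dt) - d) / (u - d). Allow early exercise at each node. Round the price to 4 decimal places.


Answer: Price = V(0,0) = 6.1993

Derivation:
dt = T/N = 0.375000
u = exp(sigma*sqrt(dt)) = 1.409068; d = 1/u = 0.709689
p = (exp((r-q)*dt) - d) / (u - d) = 0.440523
Discount per step: exp(-r*dt) = 0.982529
Stock lattice S(k, i) with i counting down-moves:
  k=0: S(0,0) = 22.1800
  k=1: S(1,0) = 31.2531; S(1,1) = 15.7409
  k=2: S(2,0) = 44.0378; S(2,1) = 22.1800; S(2,2) = 11.1711
  k=3: S(3,0) = 62.0522; S(3,1) = 31.2531; S(3,2) = 15.7409; S(3,3) = 7.9280
  k=4: S(4,0) = 87.4358; S(4,1) = 44.0378; S(4,2) = 22.1800; S(4,3) = 11.1711; S(4,4) = 5.6264
Terminal payoffs V(N, i) = max(K - S_T, 0):
  V(4,0) = 0.000000; V(4,1) = 0.000000; V(4,2) = 1.620000; V(4,3) = 12.628858; V(4,4) = 18.173561
Backward induction: V(k, i) = exp(-r*dt) * [p * V(k+1, i) + (1-p) * V(k+1, i+1)]; then take max(V_cont, immediate exercise) for American.
  V(3,0) = exp(-r*dt) * [p*0.000000 + (1-p)*0.000000] = 0.000000; exercise = 0.000000; V(3,0) = max -> 0.000000
  V(3,1) = exp(-r*dt) * [p*0.000000 + (1-p)*1.620000] = 0.890519; exercise = 0.000000; V(3,1) = max -> 0.890519
  V(3,2) = exp(-r*dt) * [p*1.620000 + (1-p)*12.628858] = 7.643300; exercise = 8.059100; V(3,2) = max -> 8.059100
  V(3,3) = exp(-r*dt) * [p*12.628858 + (1-p)*18.173561] = 15.456164; exercise = 15.871964; V(3,3) = max -> 15.871964
  V(2,0) = exp(-r*dt) * [p*0.000000 + (1-p)*0.890519] = 0.489521; exercise = 0.000000; V(2,0) = max -> 0.489521
  V(2,1) = exp(-r*dt) * [p*0.890519 + (1-p)*8.059100] = 4.815552; exercise = 1.620000; V(2,1) = max -> 4.815552
  V(2,2) = exp(-r*dt) * [p*8.059100 + (1-p)*15.871964] = 12.213058; exercise = 12.628858; V(2,2) = max -> 12.628858
  V(1,0) = exp(-r*dt) * [p*0.489521 + (1-p)*4.815552] = 2.859001; exercise = 0.000000; V(1,0) = max -> 2.859001
  V(1,1) = exp(-r*dt) * [p*4.815552 + (1-p)*12.628858] = 9.026419; exercise = 8.059100; V(1,1) = max -> 9.026419
  V(0,0) = exp(-r*dt) * [p*2.859001 + (1-p)*9.026419] = 6.199301; exercise = 1.620000; V(0,0) = max -> 6.199301


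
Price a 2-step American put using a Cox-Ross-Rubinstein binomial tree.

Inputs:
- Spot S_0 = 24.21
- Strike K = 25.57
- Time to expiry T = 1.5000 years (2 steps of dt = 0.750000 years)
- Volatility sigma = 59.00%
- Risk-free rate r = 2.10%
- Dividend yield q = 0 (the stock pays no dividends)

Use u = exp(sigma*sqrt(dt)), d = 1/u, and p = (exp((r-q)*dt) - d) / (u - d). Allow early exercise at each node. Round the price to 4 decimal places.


Answer: Price = V(0,0) = 6.9478

Derivation:
dt = T/N = 0.750000
u = exp(sigma*sqrt(dt)) = 1.666882; d = 1/u = 0.599922
p = (exp((r-q)*dt) - d) / (u - d) = 0.389848
Discount per step: exp(-r*dt) = 0.984373
Stock lattice S(k, i) with i counting down-moves:
  k=0: S(0,0) = 24.2100
  k=1: S(1,0) = 40.3552; S(1,1) = 14.5241
  k=2: S(2,0) = 67.2674; S(2,1) = 24.2100; S(2,2) = 8.7133
Terminal payoffs V(N, i) = max(K - S_T, 0):
  V(2,0) = 0.000000; V(2,1) = 1.360000; V(2,2) = 16.856655
Backward induction: V(k, i) = exp(-r*dt) * [p * V(k+1, i) + (1-p) * V(k+1, i+1)]; then take max(V_cont, immediate exercise) for American.
  V(1,0) = exp(-r*dt) * [p*0.000000 + (1-p)*1.360000] = 0.816840; exercise = 0.000000; V(1,0) = max -> 0.816840
  V(1,1) = exp(-r*dt) * [p*1.360000 + (1-p)*16.856655] = 10.646306; exercise = 11.045879; V(1,1) = max -> 11.045879
  V(0,0) = exp(-r*dt) * [p*0.816840 + (1-p)*11.045879] = 6.947813; exercise = 1.360000; V(0,0) = max -> 6.947813


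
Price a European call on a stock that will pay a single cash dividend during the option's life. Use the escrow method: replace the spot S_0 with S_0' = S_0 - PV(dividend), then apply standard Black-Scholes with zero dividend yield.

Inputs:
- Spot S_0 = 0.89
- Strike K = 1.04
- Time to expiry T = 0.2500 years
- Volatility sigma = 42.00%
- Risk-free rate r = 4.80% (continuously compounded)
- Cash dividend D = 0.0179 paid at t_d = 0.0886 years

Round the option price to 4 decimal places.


Answer: Price = 0.0246

Derivation:
PV(D) = D * exp(-r * t_d) = 0.0179 * 0.99575623 = 0.01782404
S_0' = S_0 - PV(D) = 0.8900 - 0.01782404 = 0.87217596
d1 = (ln(S_0'/K) + (r + sigma^2/2)*T) / (sigma*sqrt(T)) = -0.67587998
d2 = d1 - sigma*sqrt(T) = -0.88587998
exp(-rT) = 0.98807171
N(d1) = 0.24955843; N(d2) = 0.18784110
C = S_0' * N(d1) - K * exp(-rT) * N(d2) = 0.87217596 * 0.24955843 - 1.0400 * 0.98807171 * 0.18784110 = 0.0246


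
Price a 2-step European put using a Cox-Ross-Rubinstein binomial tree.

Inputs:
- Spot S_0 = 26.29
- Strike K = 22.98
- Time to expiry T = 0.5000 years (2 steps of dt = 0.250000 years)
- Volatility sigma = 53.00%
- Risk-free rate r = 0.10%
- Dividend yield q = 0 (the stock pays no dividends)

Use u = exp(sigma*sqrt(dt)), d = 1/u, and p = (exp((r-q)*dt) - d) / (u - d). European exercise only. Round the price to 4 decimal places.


dt = T/N = 0.250000
u = exp(sigma*sqrt(dt)) = 1.303431; d = 1/u = 0.767206
p = (exp((r-q)*dt) - d) / (u - d) = 0.434601
Discount per step: exp(-r*dt) = 0.999750
Stock lattice S(k, i) with i counting down-moves:
  k=0: S(0,0) = 26.2900
  k=1: S(1,0) = 34.2672; S(1,1) = 20.1698
  k=2: S(2,0) = 44.6649; S(2,1) = 26.2900; S(2,2) = 15.4744
Terminal payoffs V(N, i) = max(K - S_T, 0):
  V(2,0) = 0.000000; V(2,1) = 0.000000; V(2,2) = 7.505575
Backward induction: V(k, i) = exp(-r*dt) * [p * V(k+1, i) + (1-p) * V(k+1, i+1)].
  V(1,0) = exp(-r*dt) * [p*0.000000 + (1-p)*0.000000] = 0.000000
  V(1,1) = exp(-r*dt) * [p*0.000000 + (1-p)*7.505575] = 4.242582
  V(0,0) = exp(-r*dt) * [p*0.000000 + (1-p)*4.242582] = 2.398151

Answer: Price = V(0,0) = 2.3982


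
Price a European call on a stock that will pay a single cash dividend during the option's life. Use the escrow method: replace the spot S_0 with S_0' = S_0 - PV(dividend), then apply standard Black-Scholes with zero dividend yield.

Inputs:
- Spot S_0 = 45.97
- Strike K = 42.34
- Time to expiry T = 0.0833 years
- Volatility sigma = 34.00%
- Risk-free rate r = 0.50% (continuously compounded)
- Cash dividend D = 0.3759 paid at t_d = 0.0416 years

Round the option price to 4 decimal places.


PV(D) = D * exp(-r * t_d) = 0.3759 * 0.99979202 = 0.37582182
S_0' = S_0 - PV(D) = 45.9700 - 0.37582182 = 45.59417818
d1 = (ln(S_0'/K) + (r + sigma^2/2)*T) / (sigma*sqrt(T)) = 0.80789851
d2 = d1 - sigma*sqrt(T) = 0.70976860
exp(-rT) = 0.99958359
N(d1) = 0.79042550; N(d2) = 0.76107618
C = S_0' * N(d1) - K * exp(-rT) * N(d2) = 45.59417818 * 0.79042550 - 42.3400 * 0.99958359 * 0.76107618 = 3.8283

Answer: Price = 3.8283


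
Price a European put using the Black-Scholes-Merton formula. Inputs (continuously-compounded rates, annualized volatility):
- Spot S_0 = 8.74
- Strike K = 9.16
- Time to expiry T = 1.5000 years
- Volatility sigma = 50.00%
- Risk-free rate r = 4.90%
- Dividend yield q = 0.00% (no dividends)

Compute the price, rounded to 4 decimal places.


d1 = (ln(S/K) + (r - q + 0.5*sigma^2) * T) / (sigma * sqrt(T)) = 0.34956507
d2 = d1 - sigma * sqrt(T) = -0.26280737
exp(-rT) = 0.92913615; exp(-qT) = 1.00000000
P = K * exp(-rT) * N(-d2) - S_0 * exp(-qT) * N(-d1)
N(-d1) = 0.36333257; N(-d2) = 0.60365047
P = 9.1600 * 0.92913615 * 0.60365047 - 8.7400 * 1.00000000 * 0.36333257 = 1.9621

Answer: Price = 1.9621


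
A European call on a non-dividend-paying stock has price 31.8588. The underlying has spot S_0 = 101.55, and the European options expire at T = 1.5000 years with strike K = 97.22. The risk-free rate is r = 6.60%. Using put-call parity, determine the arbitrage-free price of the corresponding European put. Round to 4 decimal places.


Put-call parity: C - P = S_0 * exp(-qT) - K * exp(-rT).
S_0 * exp(-qT) = 101.5500 * 1.00000000 = 101.55000000
K * exp(-rT) = 97.2200 * 0.90574271 = 88.05630607
P = C - S*exp(-qT) + K*exp(-rT)
P = 31.8588 - 101.55000000 + 88.05630607 = 18.3651

Answer: Put price = 18.3651


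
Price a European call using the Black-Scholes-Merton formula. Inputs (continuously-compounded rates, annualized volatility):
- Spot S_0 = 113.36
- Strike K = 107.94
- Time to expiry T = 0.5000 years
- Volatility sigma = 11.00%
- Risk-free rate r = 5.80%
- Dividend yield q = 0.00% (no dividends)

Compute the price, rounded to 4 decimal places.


Answer: Price = 9.2078

Derivation:
d1 = (ln(S/K) + (r - q + 0.5*sigma^2) * T) / (sigma * sqrt(T)) = 1.04160786
d2 = d1 - sigma * sqrt(T) = 0.96382612
exp(-rT) = 0.97141646; exp(-qT) = 1.00000000
C = S_0 * exp(-qT) * N(d1) - K * exp(-rT) * N(d2)
N(d1) = 0.85120324; N(d2) = 0.83243344
C = 113.3600 * 1.00000000 * 0.85120324 - 107.9400 * 0.97141646 * 0.83243344 = 9.2078


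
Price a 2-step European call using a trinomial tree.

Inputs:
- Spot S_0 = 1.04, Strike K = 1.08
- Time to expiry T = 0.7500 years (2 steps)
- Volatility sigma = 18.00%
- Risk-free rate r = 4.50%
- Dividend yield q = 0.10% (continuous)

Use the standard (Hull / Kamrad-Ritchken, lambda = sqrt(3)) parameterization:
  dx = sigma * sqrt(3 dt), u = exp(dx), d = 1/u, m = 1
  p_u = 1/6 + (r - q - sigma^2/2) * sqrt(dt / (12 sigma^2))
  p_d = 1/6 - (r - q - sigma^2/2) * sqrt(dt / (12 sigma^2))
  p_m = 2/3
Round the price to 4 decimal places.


dt = T/N = 0.375000; dx = sigma*sqrt(3*dt) = 0.190919
u = exp(dx) = 1.210361; d = 1/u = 0.826200
p_u = 0.193969, p_m = 0.666667, p_d = 0.139364
Discount per step: exp(-r*dt) = 0.983267
Stock lattice S(k, j) with j the centered position index:
  k=0: S(0,+0) = 1.0400
  k=1: S(1,-1) = 0.8592; S(1,+0) = 1.0400; S(1,+1) = 1.2588
  k=2: S(2,-2) = 0.7099; S(2,-1) = 0.8592; S(2,+0) = 1.0400; S(2,+1) = 1.2588; S(2,+2) = 1.5236
Terminal payoffs V(N, j) = max(S_T - K, 0):
  V(2,-2) = 0.000000; V(2,-1) = 0.000000; V(2,+0) = 0.000000; V(2,+1) = 0.178776; V(2,+2) = 0.443573
Backward induction: V(k, j) = exp(-r*dt) * [p_u * V(k+1, j+1) + p_m * V(k+1, j) + p_d * V(k+1, j-1)]
  V(1,-1) = exp(-r*dt) * [p_u*0.000000 + p_m*0.000000 + p_d*0.000000] = 0.000000
  V(1,+0) = exp(-r*dt) * [p_u*0.178776 + p_m*0.000000 + p_d*0.000000] = 0.034097
  V(1,+1) = exp(-r*dt) * [p_u*0.443573 + p_m*0.178776 + p_d*0.000000] = 0.201789
  V(0,+0) = exp(-r*dt) * [p_u*0.201789 + p_m*0.034097 + p_d*0.000000] = 0.060837

Answer: Price = V(0,0) = 0.0608


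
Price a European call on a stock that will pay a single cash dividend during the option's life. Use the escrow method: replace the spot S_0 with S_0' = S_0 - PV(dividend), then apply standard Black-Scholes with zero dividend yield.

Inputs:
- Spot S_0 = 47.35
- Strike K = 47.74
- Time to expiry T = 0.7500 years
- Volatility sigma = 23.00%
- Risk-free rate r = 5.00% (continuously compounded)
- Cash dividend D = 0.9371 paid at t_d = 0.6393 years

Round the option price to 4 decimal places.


PV(D) = D * exp(-r * t_d) = 0.9371 * 0.96854048 = 0.90761928
S_0' = S_0 - PV(D) = 47.3500 - 0.90761928 = 46.44238072
d1 = (ln(S_0'/K) + (r + sigma^2/2)*T) / (sigma*sqrt(T)) = 0.14951012
d2 = d1 - sigma*sqrt(T) = -0.04967572
exp(-rT) = 0.96319442
N(d1) = 0.55942444; N(d2) = 0.48019040
C = S_0' * N(d1) - K * exp(-rT) * N(d2) = 46.44238072 * 0.55942444 - 47.7400 * 0.96319442 * 0.48019040 = 3.9005

Answer: Price = 3.9005


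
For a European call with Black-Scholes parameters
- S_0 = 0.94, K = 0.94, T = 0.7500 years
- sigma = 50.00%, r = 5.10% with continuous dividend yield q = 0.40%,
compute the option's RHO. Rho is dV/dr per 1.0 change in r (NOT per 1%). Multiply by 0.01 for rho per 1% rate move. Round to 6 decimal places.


d1 = 0.2979127389; d2 = -0.1350999630
phi(d1) = 0.3816258757; exp(-qT) = 0.9970044955; exp(-rT) = 0.9624722927
N(d2) = 0.4462664197
Rho = K*T*exp(-rT)*N(d2) = 0.9400 * 0.7500 * 0.9624722927 * 0.4462664197 = 0.302811

Answer: Rho = 0.302811


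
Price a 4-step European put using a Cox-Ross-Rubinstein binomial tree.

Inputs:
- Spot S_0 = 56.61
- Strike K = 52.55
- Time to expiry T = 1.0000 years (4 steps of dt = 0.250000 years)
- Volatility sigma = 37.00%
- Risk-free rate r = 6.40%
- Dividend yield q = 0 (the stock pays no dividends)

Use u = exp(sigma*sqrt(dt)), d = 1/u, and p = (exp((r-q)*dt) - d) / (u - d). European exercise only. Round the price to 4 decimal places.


Answer: Price = V(0,0) = 4.7193

Derivation:
dt = T/N = 0.250000
u = exp(sigma*sqrt(dt)) = 1.203218; d = 1/u = 0.831104
p = (exp((r-q)*dt) - d) / (u - d) = 0.497225
Discount per step: exp(-r*dt) = 0.984127
Stock lattice S(k, i) with i counting down-moves:
  k=0: S(0,0) = 56.6100
  k=1: S(1,0) = 68.1142; S(1,1) = 47.0488
  k=2: S(2,0) = 81.9563; S(2,1) = 56.6100; S(2,2) = 39.1025
  k=3: S(3,0) = 98.6113; S(3,1) = 68.1142; S(3,2) = 47.0488; S(3,3) = 32.4982
  k=4: S(4,0) = 118.6509; S(4,1) = 81.9563; S(4,2) = 56.6100; S(4,3) = 39.1025; S(4,4) = 27.0094
Terminal payoffs V(N, i) = max(K - S_T, 0):
  V(4,0) = 0.000000; V(4,1) = 0.000000; V(4,2) = 0.000000; V(4,3) = 13.447530; V(4,4) = 25.540581
Backward induction: V(k, i) = exp(-r*dt) * [p * V(k+1, i) + (1-p) * V(k+1, i+1)].
  V(3,0) = exp(-r*dt) * [p*0.000000 + (1-p)*0.000000] = 0.000000
  V(3,1) = exp(-r*dt) * [p*0.000000 + (1-p)*0.000000] = 0.000000
  V(3,2) = exp(-r*dt) * [p*0.000000 + (1-p)*13.447530] = 6.653767
  V(3,3) = exp(-r*dt) * [p*13.447530 + (1-p)*25.540581] = 19.217660
  V(2,0) = exp(-r*dt) * [p*0.000000 + (1-p)*0.000000] = 0.000000
  V(2,1) = exp(-r*dt) * [p*0.000000 + (1-p)*6.653767] = 3.292249
  V(2,2) = exp(-r*dt) * [p*6.653767 + (1-p)*19.217660] = 12.764703
  V(1,0) = exp(-r*dt) * [p*0.000000 + (1-p)*3.292249] = 1.628988
  V(1,1) = exp(-r*dt) * [p*3.292249 + (1-p)*12.764703] = 7.926913
  V(0,0) = exp(-r*dt) * [p*1.628988 + (1-p)*7.926913] = 4.719312


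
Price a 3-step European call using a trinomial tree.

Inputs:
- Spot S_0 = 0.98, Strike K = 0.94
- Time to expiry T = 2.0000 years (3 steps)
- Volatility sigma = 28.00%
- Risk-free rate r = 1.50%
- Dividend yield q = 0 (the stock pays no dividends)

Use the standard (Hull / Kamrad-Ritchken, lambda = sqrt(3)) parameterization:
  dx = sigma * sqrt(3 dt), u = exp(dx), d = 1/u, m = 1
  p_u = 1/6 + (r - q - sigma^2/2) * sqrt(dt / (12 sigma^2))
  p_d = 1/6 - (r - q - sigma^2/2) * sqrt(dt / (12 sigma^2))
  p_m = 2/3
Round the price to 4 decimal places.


Answer: Price = V(0,0) = 0.1772

Derivation:
dt = T/N = 0.666667; dx = sigma*sqrt(3*dt) = 0.395980
u = exp(dx) = 1.485839; d = 1/u = 0.673020
p_u = 0.146295, p_m = 0.666667, p_d = 0.187038
Discount per step: exp(-r*dt) = 0.990050
Stock lattice S(k, j) with j the centered position index:
  k=0: S(0,+0) = 0.9800
  k=1: S(1,-1) = 0.6596; S(1,+0) = 0.9800; S(1,+1) = 1.4561
  k=2: S(2,-2) = 0.4439; S(2,-1) = 0.6596; S(2,+0) = 0.9800; S(2,+1) = 1.4561; S(2,+2) = 2.1636
  k=3: S(3,-3) = 0.2988; S(3,-2) = 0.4439; S(3,-1) = 0.6596; S(3,+0) = 0.9800; S(3,+1) = 1.4561; S(3,+2) = 2.1636; S(3,+3) = 3.2147
Terminal payoffs V(N, j) = max(S_T - K, 0):
  V(3,-3) = 0.000000; V(3,-2) = 0.000000; V(3,-1) = 0.000000; V(3,+0) = 0.040000; V(3,+1) = 0.516123; V(3,+2) = 1.223564; V(3,+3) = 2.274709
Backward induction: V(k, j) = exp(-r*dt) * [p_u * V(k+1, j+1) + p_m * V(k+1, j) + p_d * V(k+1, j-1)]
  V(2,-2) = exp(-r*dt) * [p_u*0.000000 + p_m*0.000000 + p_d*0.000000] = 0.000000
  V(2,-1) = exp(-r*dt) * [p_u*0.040000 + p_m*0.000000 + p_d*0.000000] = 0.005794
  V(2,+0) = exp(-r*dt) * [p_u*0.516123 + p_m*0.040000 + p_d*0.000000] = 0.101156
  V(2,+1) = exp(-r*dt) * [p_u*1.223564 + p_m*0.516123 + p_d*0.040000] = 0.525286
  V(2,+2) = exp(-r*dt) * [p_u*2.274709 + p_m*1.223564 + p_d*0.516123] = 1.232635
  V(1,-1) = exp(-r*dt) * [p_u*0.101156 + p_m*0.005794 + p_d*0.000000] = 0.018475
  V(1,+0) = exp(-r*dt) * [p_u*0.525286 + p_m*0.101156 + p_d*0.005794] = 0.143922
  V(1,+1) = exp(-r*dt) * [p_u*1.232635 + p_m*0.525286 + p_d*0.101156] = 0.543972
  V(0,+0) = exp(-r*dt) * [p_u*0.543972 + p_m*0.143922 + p_d*0.018475] = 0.177203


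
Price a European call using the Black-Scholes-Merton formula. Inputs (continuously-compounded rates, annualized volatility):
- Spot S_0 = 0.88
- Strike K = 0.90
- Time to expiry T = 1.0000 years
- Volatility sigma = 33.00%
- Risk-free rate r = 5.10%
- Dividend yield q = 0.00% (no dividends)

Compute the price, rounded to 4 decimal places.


d1 = (ln(S/K) + (r - q + 0.5*sigma^2) * T) / (sigma * sqrt(T)) = 0.25144589
d2 = d1 - sigma * sqrt(T) = -0.07855411
exp(-rT) = 0.95027867; exp(-qT) = 1.00000000
C = S_0 * exp(-qT) * N(d1) - K * exp(-rT) * N(d2)
N(d1) = 0.59926530; N(d2) = 0.46869365
C = 0.8800 * 1.00000000 * 0.59926530 - 0.9000 * 0.95027867 * 0.46869365 = 0.1265

Answer: Price = 0.1265


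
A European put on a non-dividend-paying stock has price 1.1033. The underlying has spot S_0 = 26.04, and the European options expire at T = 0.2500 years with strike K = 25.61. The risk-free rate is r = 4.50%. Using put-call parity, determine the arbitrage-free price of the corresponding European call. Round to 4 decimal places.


Answer: Call price = 1.8198

Derivation:
Put-call parity: C - P = S_0 * exp(-qT) - K * exp(-rT).
S_0 * exp(-qT) = 26.0400 * 1.00000000 = 26.04000000
K * exp(-rT) = 25.6100 * 0.98881304 = 25.32350207
C = P + S*exp(-qT) - K*exp(-rT)
C = 1.1033 + 26.04000000 - 25.32350207 = 1.8198


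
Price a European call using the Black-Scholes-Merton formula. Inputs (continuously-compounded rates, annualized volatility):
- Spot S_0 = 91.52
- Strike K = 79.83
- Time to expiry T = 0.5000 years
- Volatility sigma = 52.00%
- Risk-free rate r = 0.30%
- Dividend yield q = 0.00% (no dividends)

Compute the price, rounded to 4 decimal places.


d1 = (ln(S/K) + (r - q + 0.5*sigma^2) * T) / (sigma * sqrt(T)) = 0.55958841
d2 = d1 - sigma * sqrt(T) = 0.19189288
exp(-rT) = 0.99850112; exp(-qT) = 1.00000000
C = S_0 * exp(-qT) * N(d1) - K * exp(-rT) * N(d2)
N(d1) = 0.71211989; N(d2) = 0.57608694
C = 91.5200 * 1.00000000 * 0.71211989 - 79.8300 * 0.99850112 * 0.57608694 = 19.2531

Answer: Price = 19.2531


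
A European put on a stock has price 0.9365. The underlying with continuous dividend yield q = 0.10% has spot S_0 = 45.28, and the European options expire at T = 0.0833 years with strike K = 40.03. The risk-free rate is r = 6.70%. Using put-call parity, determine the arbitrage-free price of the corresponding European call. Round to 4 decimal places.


Answer: Call price = 6.4055

Derivation:
Put-call parity: C - P = S_0 * exp(-qT) - K * exp(-rT).
S_0 * exp(-qT) = 45.2800 * 0.99991670 = 45.27622833
K * exp(-rT) = 40.0300 * 0.99443445 = 39.80721085
C = P + S*exp(-qT) - K*exp(-rT)
C = 0.9365 + 45.27622833 - 39.80721085 = 6.4055


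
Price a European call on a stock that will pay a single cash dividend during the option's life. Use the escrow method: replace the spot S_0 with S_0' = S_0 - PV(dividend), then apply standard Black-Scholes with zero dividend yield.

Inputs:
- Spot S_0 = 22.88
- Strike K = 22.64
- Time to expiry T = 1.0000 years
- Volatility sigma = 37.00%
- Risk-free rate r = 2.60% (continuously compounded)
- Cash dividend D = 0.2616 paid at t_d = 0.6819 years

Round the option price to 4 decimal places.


PV(D) = D * exp(-r * t_d) = 0.2616 * 0.98242684 = 0.25700286
S_0' = S_0 - PV(D) = 22.8800 - 0.25700286 = 22.62299714
d1 = (ln(S_0'/K) + (r + sigma^2/2)*T) / (sigma*sqrt(T)) = 0.25323975
d2 = d1 - sigma*sqrt(T) = -0.11676025
exp(-rT) = 0.97433509
N(d1) = 0.59995852; N(d2) = 0.45352502
C = S_0' * N(d1) - K * exp(-rT) * N(d2) = 22.62299714 * 0.59995852 - 22.6400 * 0.97433509 * 0.45352502 = 3.5686

Answer: Price = 3.5686


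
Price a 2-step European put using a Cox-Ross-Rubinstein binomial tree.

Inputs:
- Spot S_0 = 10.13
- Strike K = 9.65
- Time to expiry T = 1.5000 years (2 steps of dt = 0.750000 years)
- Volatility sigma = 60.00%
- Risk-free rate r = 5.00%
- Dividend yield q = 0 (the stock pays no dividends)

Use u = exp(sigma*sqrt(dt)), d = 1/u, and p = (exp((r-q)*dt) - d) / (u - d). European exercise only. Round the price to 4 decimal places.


dt = T/N = 0.750000
u = exp(sigma*sqrt(dt)) = 1.681381; d = 1/u = 0.594749
p = (exp((r-q)*dt) - d) / (u - d) = 0.408108
Discount per step: exp(-r*dt) = 0.963194
Stock lattice S(k, i) with i counting down-moves:
  k=0: S(0,0) = 10.1300
  k=1: S(1,0) = 17.0324; S(1,1) = 6.0248
  k=2: S(2,0) = 28.6379; S(2,1) = 10.1300; S(2,2) = 3.5833
Terminal payoffs V(N, i) = max(K - S_T, 0):
  V(2,0) = 0.000000; V(2,1) = 0.000000; V(2,2) = 6.066748
Backward induction: V(k, i) = exp(-r*dt) * [p * V(k+1, i) + (1-p) * V(k+1, i+1)].
  V(1,0) = exp(-r*dt) * [p*0.000000 + (1-p)*0.000000] = 0.000000
  V(1,1) = exp(-r*dt) * [p*0.000000 + (1-p)*6.066748] = 3.458697
  V(0,0) = exp(-r*dt) * [p*0.000000 + (1-p)*3.458697] = 1.971828

Answer: Price = V(0,0) = 1.9718


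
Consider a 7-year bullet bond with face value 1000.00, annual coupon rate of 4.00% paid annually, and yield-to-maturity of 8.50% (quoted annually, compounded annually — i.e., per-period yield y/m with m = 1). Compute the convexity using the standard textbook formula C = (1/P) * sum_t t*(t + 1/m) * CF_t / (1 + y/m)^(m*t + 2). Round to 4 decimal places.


Answer: Convexity = 39.6876

Derivation:
Coupon per period c = face * coupon_rate / m = 40.000000
Periods per year m = 1; per-period yield y/m = 0.085000
Number of cashflows N = 7
Cashflows (t years, CF_t, discount factor 1/(1+y/m)^(m*t), PV):
  t = 1.0000: CF_t = 40.000000, DF = 0.921659, PV = 36.866359
  t = 2.0000: CF_t = 40.000000, DF = 0.849455, PV = 33.978211
  t = 3.0000: CF_t = 40.000000, DF = 0.782908, PV = 31.316324
  t = 4.0000: CF_t = 40.000000, DF = 0.721574, PV = 28.862971
  t = 5.0000: CF_t = 40.000000, DF = 0.665045, PV = 26.601817
  t = 6.0000: CF_t = 40.000000, DF = 0.612945, PV = 24.517804
  t = 7.0000: CF_t = 1040.000000, DF = 0.564926, PV = 587.523405
Price P = sum_t PV_t = 769.666892
Convexity numerator sum_t t*(t + 1/m) * CF_t / (1+y/m)^(m*t + 2):
  t = 1.0000: term = 62.632648
  t = 2.0000: term = 173.177828
  t = 3.0000: term = 319.221803
  t = 4.0000: term = 490.356072
  t = 5.0000: term = 677.911621
  t = 6.0000: term = 874.724672
  t = 7.0000: term = 27948.192290
Convexity = (1/P) * sum = 30546.216935 / 769.666892 = 39.687581


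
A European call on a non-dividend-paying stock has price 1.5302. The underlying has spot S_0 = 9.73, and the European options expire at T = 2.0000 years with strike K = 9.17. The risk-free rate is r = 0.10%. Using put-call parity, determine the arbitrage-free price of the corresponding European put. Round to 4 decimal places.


Put-call parity: C - P = S_0 * exp(-qT) - K * exp(-rT).
S_0 * exp(-qT) = 9.7300 * 1.00000000 = 9.73000000
K * exp(-rT) = 9.1700 * 0.99800200 = 9.15167833
P = C - S*exp(-qT) + K*exp(-rT)
P = 1.5302 - 9.73000000 + 9.15167833 = 0.9519

Answer: Put price = 0.9519


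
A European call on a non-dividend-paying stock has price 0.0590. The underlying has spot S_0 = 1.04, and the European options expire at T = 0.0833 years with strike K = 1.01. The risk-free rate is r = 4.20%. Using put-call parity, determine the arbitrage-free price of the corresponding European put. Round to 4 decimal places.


Answer: Put price = 0.0255

Derivation:
Put-call parity: C - P = S_0 * exp(-qT) - K * exp(-rT).
S_0 * exp(-qT) = 1.0400 * 1.00000000 = 1.04000000
K * exp(-rT) = 1.0100 * 0.99650751 = 1.00647259
P = C - S*exp(-qT) + K*exp(-rT)
P = 0.0590 - 1.04000000 + 1.00647259 = 0.0255


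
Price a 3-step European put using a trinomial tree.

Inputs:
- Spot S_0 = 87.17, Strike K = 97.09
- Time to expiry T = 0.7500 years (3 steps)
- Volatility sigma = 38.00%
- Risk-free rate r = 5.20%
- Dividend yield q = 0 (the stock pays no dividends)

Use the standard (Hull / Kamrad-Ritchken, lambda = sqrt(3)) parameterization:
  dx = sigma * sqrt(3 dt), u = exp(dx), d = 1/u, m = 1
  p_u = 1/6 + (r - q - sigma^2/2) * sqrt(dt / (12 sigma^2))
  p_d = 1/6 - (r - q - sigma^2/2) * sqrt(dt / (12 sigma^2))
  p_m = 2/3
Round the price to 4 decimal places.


Answer: Price = V(0,0) = 15.4130

Derivation:
dt = T/N = 0.250000; dx = sigma*sqrt(3*dt) = 0.329090
u = exp(dx) = 1.389702; d = 1/u = 0.719579
p_u = 0.158994, p_m = 0.666667, p_d = 0.174339
Discount per step: exp(-r*dt) = 0.987084
Stock lattice S(k, j) with j the centered position index:
  k=0: S(0,+0) = 87.1700
  k=1: S(1,-1) = 62.7257; S(1,+0) = 87.1700; S(1,+1) = 121.1404
  k=2: S(2,-2) = 45.1360; S(2,-1) = 62.7257; S(2,+0) = 87.1700; S(2,+1) = 121.1404; S(2,+2) = 168.3491
  k=3: S(3,-3) = 32.4789; S(3,-2) = 45.1360; S(3,-1) = 62.7257; S(3,+0) = 87.1700; S(3,+1) = 121.1404; S(3,+2) = 168.3491; S(3,+3) = 233.9551
Terminal payoffs V(N, j) = max(K - S_T, 0):
  V(3,-3) = 64.611080; V(3,-2) = 51.953965; V(3,-1) = 34.364342; V(3,+0) = 9.920000; V(3,+1) = 0.000000; V(3,+2) = 0.000000; V(3,+3) = 0.000000
Backward induction: V(k, j) = exp(-r*dt) * [p_u * V(k+1, j+1) + p_m * V(k+1, j) + p_d * V(k+1, j-1)]
  V(2,-2) = exp(-r*dt) * [p_u*34.364342 + p_m*51.953965 + p_d*64.611080] = 50.700544
  V(2,-1) = exp(-r*dt) * [p_u*9.920000 + p_m*34.364342 + p_d*51.953965] = 33.111147
  V(2,+0) = exp(-r*dt) * [p_u*0.000000 + p_m*9.920000 + p_d*34.364342] = 12.441594
  V(2,+1) = exp(-r*dt) * [p_u*0.000000 + p_m*0.000000 + p_d*9.920000] = 1.707109
  V(2,+2) = exp(-r*dt) * [p_u*0.000000 + p_m*0.000000 + p_d*0.000000] = 0.000000
  V(1,-1) = exp(-r*dt) * [p_u*12.441594 + p_m*33.111147 + p_d*50.700544] = 32.466516
  V(1,+0) = exp(-r*dt) * [p_u*1.707109 + p_m*12.441594 + p_d*33.111147] = 14.153199
  V(1,+1) = exp(-r*dt) * [p_u*0.000000 + p_m*1.707109 + p_d*12.441594] = 3.264418
  V(0,+0) = exp(-r*dt) * [p_u*3.264418 + p_m*14.153199 + p_d*32.466516] = 15.413003


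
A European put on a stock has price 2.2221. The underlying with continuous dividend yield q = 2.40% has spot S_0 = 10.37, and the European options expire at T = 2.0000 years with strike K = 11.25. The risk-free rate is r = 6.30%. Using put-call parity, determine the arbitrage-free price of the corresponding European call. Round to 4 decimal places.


Answer: Call price = 2.1879

Derivation:
Put-call parity: C - P = S_0 * exp(-qT) - K * exp(-rT).
S_0 * exp(-qT) = 10.3700 * 0.95313379 = 9.88399737
K * exp(-rT) = 11.2500 * 0.88161485 = 9.91816703
C = P + S*exp(-qT) - K*exp(-rT)
C = 2.2221 + 9.88399737 - 9.91816703 = 2.1879


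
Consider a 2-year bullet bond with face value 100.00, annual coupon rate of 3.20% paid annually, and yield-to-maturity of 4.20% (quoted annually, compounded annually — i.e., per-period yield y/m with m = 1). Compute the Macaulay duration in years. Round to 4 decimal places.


Answer: Macaulay duration = 1.9687 years

Derivation:
Coupon per period c = face * coupon_rate / m = 3.200000
Periods per year m = 1; per-period yield y/m = 0.042000
Number of cashflows N = 2
Cashflows (t years, CF_t, discount factor 1/(1+y/m)^(m*t), PV):
  t = 1.0000: CF_t = 3.200000, DF = 0.959693, PV = 3.071017
  t = 2.0000: CF_t = 103.200000, DF = 0.921010, PV = 95.048279
Price P = sum_t PV_t = 98.119297
Macaulay numerator sum_t t * PV_t:
  t * PV_t at t = 1.0000: 3.071017
  t * PV_t at t = 2.0000: 190.096559
Macaulay duration D = (sum_t t * PV_t) / P = 193.167576 / 98.119297 = 1.968701


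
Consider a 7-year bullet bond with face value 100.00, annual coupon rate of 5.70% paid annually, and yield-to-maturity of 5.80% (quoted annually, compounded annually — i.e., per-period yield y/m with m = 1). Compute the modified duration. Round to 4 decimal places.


Answer: Modified duration = 5.6339

Derivation:
Coupon per period c = face * coupon_rate / m = 5.700000
Periods per year m = 1; per-period yield y/m = 0.058000
Number of cashflows N = 7
Cashflows (t years, CF_t, discount factor 1/(1+y/m)^(m*t), PV):
  t = 1.0000: CF_t = 5.700000, DF = 0.945180, PV = 5.387524
  t = 2.0000: CF_t = 5.700000, DF = 0.893364, PV = 5.092177
  t = 3.0000: CF_t = 5.700000, DF = 0.844390, PV = 4.813022
  t = 4.0000: CF_t = 5.700000, DF = 0.798100, PV = 4.549170
  t = 5.0000: CF_t = 5.700000, DF = 0.754348, PV = 4.299783
  t = 6.0000: CF_t = 5.700000, DF = 0.712994, PV = 4.064067
  t = 7.0000: CF_t = 105.700000, DF = 0.673908, PV = 71.232029
Price P = sum_t PV_t = 99.437772
First compute Macaulay numerator sum_t t * PV_t:
  t * PV_t at t = 1.0000: 5.387524
  t * PV_t at t = 2.0000: 10.184355
  t * PV_t at t = 3.0000: 14.439066
  t * PV_t at t = 4.0000: 18.196681
  t * PV_t at t = 5.0000: 21.498914
  t * PV_t at t = 6.0000: 24.384401
  t * PV_t at t = 7.0000: 498.624201
Macaulay duration D = 592.715142 / 99.437772 = 5.960664
Modified duration = D / (1 + y/m) = 5.960664 / (1 + 0.058000) = 5.633898


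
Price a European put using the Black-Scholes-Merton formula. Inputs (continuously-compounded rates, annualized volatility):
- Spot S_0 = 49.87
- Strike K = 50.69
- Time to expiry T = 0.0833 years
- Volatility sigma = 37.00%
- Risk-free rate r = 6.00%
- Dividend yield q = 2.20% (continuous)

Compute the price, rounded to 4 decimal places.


Answer: Price = 2.4791

Derivation:
d1 = (ln(S/K) + (r - q + 0.5*sigma^2) * T) / (sigma * sqrt(T)) = -0.06968683
d2 = d1 - sigma * sqrt(T) = -0.17647527
exp(-rT) = 0.99501447; exp(-qT) = 0.99816908
P = K * exp(-rT) * N(-d2) - S_0 * exp(-qT) * N(-d1)
N(-d1) = 0.52777854; N(-d2) = 0.57003971
P = 50.6900 * 0.99501447 * 0.57003971 - 49.8700 * 0.99816908 * 0.52777854 = 2.4791
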